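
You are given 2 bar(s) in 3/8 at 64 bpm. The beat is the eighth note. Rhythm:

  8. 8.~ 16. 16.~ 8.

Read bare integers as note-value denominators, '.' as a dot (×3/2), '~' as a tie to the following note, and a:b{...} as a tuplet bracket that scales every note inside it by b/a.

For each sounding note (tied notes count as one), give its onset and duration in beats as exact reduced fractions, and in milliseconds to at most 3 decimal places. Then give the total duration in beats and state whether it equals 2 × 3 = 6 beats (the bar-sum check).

1) 0.0ms=0b +1406.25ms=3/2b
2) 1406.25ms=3/2b +2109.375ms=9/4b
3) 3515.625ms=15/4b +2109.375ms=9/4b
Σ=6b of 6 (64bpm 3/8) — PASS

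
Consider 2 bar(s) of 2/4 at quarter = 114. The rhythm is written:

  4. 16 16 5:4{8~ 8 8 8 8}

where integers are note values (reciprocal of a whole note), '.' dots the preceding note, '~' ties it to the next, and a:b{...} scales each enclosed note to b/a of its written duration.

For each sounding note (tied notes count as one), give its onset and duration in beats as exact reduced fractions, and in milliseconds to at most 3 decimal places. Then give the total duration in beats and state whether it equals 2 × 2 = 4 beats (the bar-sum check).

1) 0.0ms=0b +789.474ms=3/2b
2) 789.474ms=3/2b +131.579ms=1/4b
3) 921.053ms=7/4b +131.579ms=1/4b
4) 1052.632ms=2b +421.053ms=4/5b
5) 1473.684ms=14/5b +210.526ms=2/5b
6) 1684.211ms=16/5b +210.526ms=2/5b
7) 1894.737ms=18/5b +210.526ms=2/5b
Σ=4b of 4 (114bpm 2/4) — PASS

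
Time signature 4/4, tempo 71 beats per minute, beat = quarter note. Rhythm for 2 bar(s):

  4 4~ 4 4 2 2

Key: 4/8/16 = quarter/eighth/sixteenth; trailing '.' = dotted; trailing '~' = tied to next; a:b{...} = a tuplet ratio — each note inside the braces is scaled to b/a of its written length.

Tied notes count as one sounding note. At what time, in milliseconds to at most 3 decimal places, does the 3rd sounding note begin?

note 3 onset = 3b = 2535.211ms

1. 0.0ms @ 0 + 845.07ms (1)
2. 845.07ms @ 1 + 1690.141ms (2)
3. 2535.211ms @ 3 + 845.07ms (1)
4. 3380.282ms @ 4 + 1690.141ms (2)
5. 5070.423ms @ 6 + 1690.141ms (2)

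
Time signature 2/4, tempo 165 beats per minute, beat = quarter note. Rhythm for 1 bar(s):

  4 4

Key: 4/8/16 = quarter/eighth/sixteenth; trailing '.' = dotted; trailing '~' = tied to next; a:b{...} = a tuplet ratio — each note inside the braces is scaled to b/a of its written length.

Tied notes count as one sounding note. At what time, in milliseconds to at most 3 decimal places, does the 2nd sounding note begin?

1. 0.0ms @ 0 + 363.636ms (1)
2. 363.636ms @ 1 + 363.636ms (1)

note 2 onset = 1b = 363.636ms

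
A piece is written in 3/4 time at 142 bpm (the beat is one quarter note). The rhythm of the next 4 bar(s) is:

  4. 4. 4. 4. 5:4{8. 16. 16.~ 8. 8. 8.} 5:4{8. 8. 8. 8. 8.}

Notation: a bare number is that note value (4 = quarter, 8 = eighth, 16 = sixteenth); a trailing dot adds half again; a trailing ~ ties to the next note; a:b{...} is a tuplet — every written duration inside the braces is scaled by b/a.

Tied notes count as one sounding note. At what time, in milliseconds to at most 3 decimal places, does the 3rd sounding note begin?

note 3 onset = 3b = 1267.606ms

1. 0.0ms @ 0 + 633.803ms (3/2)
2. 633.803ms @ 3/2 + 633.803ms (3/2)
3. 1267.606ms @ 3 + 633.803ms (3/2)
4. 1901.408ms @ 9/2 + 633.803ms (3/2)
5. 2535.211ms @ 6 + 253.521ms (3/5)
6. 2788.732ms @ 33/5 + 126.761ms (3/10)
7. 2915.493ms @ 69/10 + 380.282ms (9/10)
8. 3295.775ms @ 39/5 + 253.521ms (3/5)
9. 3549.296ms @ 42/5 + 253.521ms (3/5)
10. 3802.817ms @ 9 + 253.521ms (3/5)
11. 4056.338ms @ 48/5 + 253.521ms (3/5)
12. 4309.859ms @ 51/5 + 253.521ms (3/5)
13. 4563.38ms @ 54/5 + 253.521ms (3/5)
14. 4816.901ms @ 57/5 + 253.521ms (3/5)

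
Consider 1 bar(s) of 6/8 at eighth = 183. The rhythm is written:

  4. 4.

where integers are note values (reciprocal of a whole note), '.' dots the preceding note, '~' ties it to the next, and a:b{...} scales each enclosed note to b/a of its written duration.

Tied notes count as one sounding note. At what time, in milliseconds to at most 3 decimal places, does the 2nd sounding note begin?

1. 0.0ms @ 0 + 983.607ms (3)
2. 983.607ms @ 3 + 983.607ms (3)

note 2 onset = 3b = 983.607ms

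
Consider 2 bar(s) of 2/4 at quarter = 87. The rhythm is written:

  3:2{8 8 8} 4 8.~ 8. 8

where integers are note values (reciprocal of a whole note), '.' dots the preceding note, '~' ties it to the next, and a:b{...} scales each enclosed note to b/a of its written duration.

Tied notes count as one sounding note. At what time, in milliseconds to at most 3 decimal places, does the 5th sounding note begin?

note 5 onset = 2b = 1379.31ms

1. 0.0ms @ 0 + 229.885ms (1/3)
2. 229.885ms @ 1/3 + 229.885ms (1/3)
3. 459.77ms @ 2/3 + 229.885ms (1/3)
4. 689.655ms @ 1 + 689.655ms (1)
5. 1379.31ms @ 2 + 1034.483ms (3/2)
6. 2413.793ms @ 7/2 + 344.828ms (1/2)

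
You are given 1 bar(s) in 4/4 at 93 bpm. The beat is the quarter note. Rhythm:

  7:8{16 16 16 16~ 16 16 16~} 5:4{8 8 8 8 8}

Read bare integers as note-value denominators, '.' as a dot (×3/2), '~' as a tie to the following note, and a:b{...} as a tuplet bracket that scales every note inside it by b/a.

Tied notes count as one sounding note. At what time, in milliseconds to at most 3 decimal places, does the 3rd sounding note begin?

note 3 onset = 4/7b = 368.664ms

1. 0.0ms @ 0 + 184.332ms (2/7)
2. 184.332ms @ 2/7 + 184.332ms (2/7)
3. 368.664ms @ 4/7 + 184.332ms (2/7)
4. 552.995ms @ 6/7 + 368.664ms (4/7)
5. 921.659ms @ 10/7 + 184.332ms (2/7)
6. 1105.991ms @ 12/7 + 442.396ms (24/35)
7. 1548.387ms @ 12/5 + 258.065ms (2/5)
8. 1806.452ms @ 14/5 + 258.065ms (2/5)
9. 2064.516ms @ 16/5 + 258.065ms (2/5)
10. 2322.581ms @ 18/5 + 258.065ms (2/5)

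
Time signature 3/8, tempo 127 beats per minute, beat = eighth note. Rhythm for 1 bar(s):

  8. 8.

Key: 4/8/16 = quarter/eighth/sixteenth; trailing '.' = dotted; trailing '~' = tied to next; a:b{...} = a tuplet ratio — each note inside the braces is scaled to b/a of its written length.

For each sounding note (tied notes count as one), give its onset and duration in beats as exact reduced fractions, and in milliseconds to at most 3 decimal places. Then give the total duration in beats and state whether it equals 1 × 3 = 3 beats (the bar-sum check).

1) 0.0ms=0b +708.661ms=3/2b
2) 708.661ms=3/2b +708.661ms=3/2b
Σ=3b of 3 (127bpm 3/8) — PASS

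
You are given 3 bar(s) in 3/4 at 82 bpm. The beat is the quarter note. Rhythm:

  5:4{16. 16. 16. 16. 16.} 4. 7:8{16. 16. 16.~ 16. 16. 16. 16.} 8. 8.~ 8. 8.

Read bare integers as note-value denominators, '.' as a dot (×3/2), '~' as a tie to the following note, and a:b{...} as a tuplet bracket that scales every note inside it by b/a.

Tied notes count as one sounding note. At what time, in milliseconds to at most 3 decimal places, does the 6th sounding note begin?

note 6 onset = 3/2b = 1097.561ms

1. 0.0ms @ 0 + 219.512ms (3/10)
2. 219.512ms @ 3/10 + 219.512ms (3/10)
3. 439.024ms @ 3/5 + 219.512ms (3/10)
4. 658.537ms @ 9/10 + 219.512ms (3/10)
5. 878.049ms @ 6/5 + 219.512ms (3/10)
6. 1097.561ms @ 3/2 + 1097.561ms (3/2)
7. 2195.122ms @ 3 + 313.589ms (3/7)
8. 2508.711ms @ 24/7 + 313.589ms (3/7)
9. 2822.3ms @ 27/7 + 627.178ms (6/7)
10. 3449.477ms @ 33/7 + 313.589ms (3/7)
11. 3763.066ms @ 36/7 + 313.589ms (3/7)
12. 4076.655ms @ 39/7 + 313.589ms (3/7)
13. 4390.244ms @ 6 + 548.78ms (3/4)
14. 4939.024ms @ 27/4 + 1097.561ms (3/2)
15. 6036.585ms @ 33/4 + 548.78ms (3/4)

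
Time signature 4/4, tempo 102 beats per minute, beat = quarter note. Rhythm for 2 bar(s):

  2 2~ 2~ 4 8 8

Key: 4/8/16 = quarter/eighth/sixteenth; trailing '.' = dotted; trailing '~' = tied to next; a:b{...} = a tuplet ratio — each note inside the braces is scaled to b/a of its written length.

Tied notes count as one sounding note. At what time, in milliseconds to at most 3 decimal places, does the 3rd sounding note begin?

note 3 onset = 7b = 4117.647ms

1. 0.0ms @ 0 + 1176.471ms (2)
2. 1176.471ms @ 2 + 2941.176ms (5)
3. 4117.647ms @ 7 + 294.118ms (1/2)
4. 4411.765ms @ 15/2 + 294.118ms (1/2)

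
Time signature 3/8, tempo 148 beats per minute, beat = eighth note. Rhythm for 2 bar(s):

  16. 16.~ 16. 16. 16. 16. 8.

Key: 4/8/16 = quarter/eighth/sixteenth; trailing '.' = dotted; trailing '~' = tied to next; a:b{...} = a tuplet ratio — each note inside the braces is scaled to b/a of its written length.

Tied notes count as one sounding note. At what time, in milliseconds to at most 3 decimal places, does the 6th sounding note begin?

note 6 onset = 9/2b = 1824.324ms

1. 0.0ms @ 0 + 304.054ms (3/4)
2. 304.054ms @ 3/4 + 608.108ms (3/2)
3. 912.162ms @ 9/4 + 304.054ms (3/4)
4. 1216.216ms @ 3 + 304.054ms (3/4)
5. 1520.27ms @ 15/4 + 304.054ms (3/4)
6. 1824.324ms @ 9/2 + 608.108ms (3/2)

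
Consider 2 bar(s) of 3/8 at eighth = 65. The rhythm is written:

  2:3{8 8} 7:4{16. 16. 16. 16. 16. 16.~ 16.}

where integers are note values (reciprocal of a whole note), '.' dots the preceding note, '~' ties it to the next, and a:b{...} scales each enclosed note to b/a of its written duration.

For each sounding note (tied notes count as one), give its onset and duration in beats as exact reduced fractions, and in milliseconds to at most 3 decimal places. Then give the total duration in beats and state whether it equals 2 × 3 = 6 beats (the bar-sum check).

1) 0.0ms=0b +1384.615ms=3/2b
2) 1384.615ms=3/2b +1384.615ms=3/2b
3) 2769.231ms=3b +395.604ms=3/7b
4) 3164.835ms=24/7b +395.604ms=3/7b
5) 3560.44ms=27/7b +395.604ms=3/7b
6) 3956.044ms=30/7b +395.604ms=3/7b
7) 4351.648ms=33/7b +395.604ms=3/7b
8) 4747.253ms=36/7b +791.209ms=6/7b
Σ=6b of 6 (65bpm 3/8) — PASS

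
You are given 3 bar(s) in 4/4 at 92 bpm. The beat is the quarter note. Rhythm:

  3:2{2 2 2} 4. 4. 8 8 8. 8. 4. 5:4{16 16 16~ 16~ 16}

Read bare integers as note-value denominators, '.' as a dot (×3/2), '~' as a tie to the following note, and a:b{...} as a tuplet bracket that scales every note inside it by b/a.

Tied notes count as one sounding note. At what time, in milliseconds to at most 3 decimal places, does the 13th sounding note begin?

note 13 onset = 57/5b = 7434.783ms

1. 0.0ms @ 0 + 869.565ms (4/3)
2. 869.565ms @ 4/3 + 869.565ms (4/3)
3. 1739.13ms @ 8/3 + 869.565ms (4/3)
4. 2608.696ms @ 4 + 978.261ms (3/2)
5. 3586.957ms @ 11/2 + 978.261ms (3/2)
6. 4565.217ms @ 7 + 326.087ms (1/2)
7. 4891.304ms @ 15/2 + 326.087ms (1/2)
8. 5217.391ms @ 8 + 489.13ms (3/4)
9. 5706.522ms @ 35/4 + 489.13ms (3/4)
10. 6195.652ms @ 19/2 + 978.261ms (3/2)
11. 7173.913ms @ 11 + 130.435ms (1/5)
12. 7304.348ms @ 56/5 + 130.435ms (1/5)
13. 7434.783ms @ 57/5 + 391.304ms (3/5)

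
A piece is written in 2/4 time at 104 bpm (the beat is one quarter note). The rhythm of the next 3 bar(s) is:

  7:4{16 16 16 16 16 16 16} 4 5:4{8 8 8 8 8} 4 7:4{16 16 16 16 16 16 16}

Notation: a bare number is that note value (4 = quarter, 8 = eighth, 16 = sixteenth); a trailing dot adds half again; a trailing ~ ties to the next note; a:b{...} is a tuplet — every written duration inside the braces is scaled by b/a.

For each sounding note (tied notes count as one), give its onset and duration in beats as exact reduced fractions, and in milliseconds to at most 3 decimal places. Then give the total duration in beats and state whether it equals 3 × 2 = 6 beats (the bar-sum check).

1) 0.0ms=0b +82.418ms=1/7b
2) 82.418ms=1/7b +82.418ms=1/7b
3) 164.835ms=2/7b +82.418ms=1/7b
4) 247.253ms=3/7b +82.418ms=1/7b
5) 329.67ms=4/7b +82.418ms=1/7b
6) 412.088ms=5/7b +82.418ms=1/7b
7) 494.505ms=6/7b +82.418ms=1/7b
8) 576.923ms=1b +576.923ms=1b
9) 1153.846ms=2b +230.769ms=2/5b
10) 1384.615ms=12/5b +230.769ms=2/5b
11) 1615.385ms=14/5b +230.769ms=2/5b
12) 1846.154ms=16/5b +230.769ms=2/5b
13) 2076.923ms=18/5b +230.769ms=2/5b
14) 2307.692ms=4b +576.923ms=1b
15) 2884.615ms=5b +82.418ms=1/7b
16) 2967.033ms=36/7b +82.418ms=1/7b
17) 3049.451ms=37/7b +82.418ms=1/7b
18) 3131.868ms=38/7b +82.418ms=1/7b
19) 3214.286ms=39/7b +82.418ms=1/7b
20) 3296.703ms=40/7b +82.418ms=1/7b
21) 3379.121ms=41/7b +82.418ms=1/7b
Σ=6b of 6 (104bpm 2/4) — PASS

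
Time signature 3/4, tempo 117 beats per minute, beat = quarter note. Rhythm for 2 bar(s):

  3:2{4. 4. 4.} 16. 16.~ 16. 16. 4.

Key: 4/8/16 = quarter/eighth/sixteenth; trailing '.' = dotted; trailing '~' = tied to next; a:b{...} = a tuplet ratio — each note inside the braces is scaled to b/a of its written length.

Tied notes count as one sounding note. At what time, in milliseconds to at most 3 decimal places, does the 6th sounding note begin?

1. 0.0ms @ 0 + 512.821ms (1)
2. 512.821ms @ 1 + 512.821ms (1)
3. 1025.641ms @ 2 + 512.821ms (1)
4. 1538.462ms @ 3 + 192.308ms (3/8)
5. 1730.769ms @ 27/8 + 384.615ms (3/4)
6. 2115.385ms @ 33/8 + 192.308ms (3/8)
7. 2307.692ms @ 9/2 + 769.231ms (3/2)

note 6 onset = 33/8b = 2115.385ms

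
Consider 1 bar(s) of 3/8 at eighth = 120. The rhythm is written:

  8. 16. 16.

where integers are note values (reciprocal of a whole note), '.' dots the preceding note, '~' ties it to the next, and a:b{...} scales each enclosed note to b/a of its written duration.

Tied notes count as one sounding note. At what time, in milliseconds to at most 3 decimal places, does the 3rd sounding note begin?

1. 0.0ms @ 0 + 750.0ms (3/2)
2. 750.0ms @ 3/2 + 375.0ms (3/4)
3. 1125.0ms @ 9/4 + 375.0ms (3/4)

note 3 onset = 9/4b = 1125.0ms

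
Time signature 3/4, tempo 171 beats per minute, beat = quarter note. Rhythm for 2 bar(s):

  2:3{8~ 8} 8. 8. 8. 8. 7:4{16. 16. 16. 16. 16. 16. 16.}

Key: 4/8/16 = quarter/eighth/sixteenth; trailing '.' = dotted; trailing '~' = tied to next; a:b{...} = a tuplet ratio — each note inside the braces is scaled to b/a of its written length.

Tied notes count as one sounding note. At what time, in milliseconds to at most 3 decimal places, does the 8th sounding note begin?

1. 0.0ms @ 0 + 526.316ms (3/2)
2. 526.316ms @ 3/2 + 263.158ms (3/4)
3. 789.474ms @ 9/4 + 263.158ms (3/4)
4. 1052.632ms @ 3 + 263.158ms (3/4)
5. 1315.789ms @ 15/4 + 263.158ms (3/4)
6. 1578.947ms @ 9/2 + 75.188ms (3/14)
7. 1654.135ms @ 33/7 + 75.188ms (3/14)
8. 1729.323ms @ 69/14 + 75.188ms (3/14)
9. 1804.511ms @ 36/7 + 75.188ms (3/14)
10. 1879.699ms @ 75/14 + 75.188ms (3/14)
11. 1954.887ms @ 39/7 + 75.188ms (3/14)
12. 2030.075ms @ 81/14 + 75.188ms (3/14)

note 8 onset = 69/14b = 1729.323ms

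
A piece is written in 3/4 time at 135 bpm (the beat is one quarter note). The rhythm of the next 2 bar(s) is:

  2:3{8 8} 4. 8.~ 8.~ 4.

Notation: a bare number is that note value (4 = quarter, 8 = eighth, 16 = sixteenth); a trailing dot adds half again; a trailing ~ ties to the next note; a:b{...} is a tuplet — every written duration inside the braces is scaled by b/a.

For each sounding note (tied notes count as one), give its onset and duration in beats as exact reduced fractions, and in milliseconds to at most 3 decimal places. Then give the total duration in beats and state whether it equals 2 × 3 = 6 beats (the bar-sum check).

1) 0.0ms=0b +333.333ms=3/4b
2) 333.333ms=3/4b +333.333ms=3/4b
3) 666.667ms=3/2b +666.667ms=3/2b
4) 1333.333ms=3b +1333.333ms=3b
Σ=6b of 6 (135bpm 3/4) — PASS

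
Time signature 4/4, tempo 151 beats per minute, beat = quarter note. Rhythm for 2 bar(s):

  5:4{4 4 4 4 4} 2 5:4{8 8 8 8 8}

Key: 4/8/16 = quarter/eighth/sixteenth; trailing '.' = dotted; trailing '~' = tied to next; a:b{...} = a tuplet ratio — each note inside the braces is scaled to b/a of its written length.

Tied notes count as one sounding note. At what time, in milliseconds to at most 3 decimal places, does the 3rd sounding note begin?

1. 0.0ms @ 0 + 317.881ms (4/5)
2. 317.881ms @ 4/5 + 317.881ms (4/5)
3. 635.762ms @ 8/5 + 317.881ms (4/5)
4. 953.642ms @ 12/5 + 317.881ms (4/5)
5. 1271.523ms @ 16/5 + 317.881ms (4/5)
6. 1589.404ms @ 4 + 794.702ms (2)
7. 2384.106ms @ 6 + 158.94ms (2/5)
8. 2543.046ms @ 32/5 + 158.94ms (2/5)
9. 2701.987ms @ 34/5 + 158.94ms (2/5)
10. 2860.927ms @ 36/5 + 158.94ms (2/5)
11. 3019.868ms @ 38/5 + 158.94ms (2/5)

note 3 onset = 8/5b = 635.762ms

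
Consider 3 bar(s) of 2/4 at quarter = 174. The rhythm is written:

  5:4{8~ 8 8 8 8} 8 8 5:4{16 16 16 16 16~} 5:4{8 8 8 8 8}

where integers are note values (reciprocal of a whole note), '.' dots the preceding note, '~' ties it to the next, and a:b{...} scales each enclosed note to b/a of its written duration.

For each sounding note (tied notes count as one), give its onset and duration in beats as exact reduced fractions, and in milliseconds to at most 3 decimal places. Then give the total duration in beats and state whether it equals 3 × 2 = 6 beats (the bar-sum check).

1) 0.0ms=0b +275.862ms=4/5b
2) 275.862ms=4/5b +137.931ms=2/5b
3) 413.793ms=6/5b +137.931ms=2/5b
4) 551.724ms=8/5b +137.931ms=2/5b
5) 689.655ms=2b +172.414ms=1/2b
6) 862.069ms=5/2b +172.414ms=1/2b
7) 1034.483ms=3b +68.966ms=1/5b
8) 1103.448ms=16/5b +68.966ms=1/5b
9) 1172.414ms=17/5b +68.966ms=1/5b
10) 1241.379ms=18/5b +68.966ms=1/5b
11) 1310.345ms=19/5b +206.897ms=3/5b
12) 1517.241ms=22/5b +137.931ms=2/5b
13) 1655.172ms=24/5b +137.931ms=2/5b
14) 1793.103ms=26/5b +137.931ms=2/5b
15) 1931.034ms=28/5b +137.931ms=2/5b
Σ=6b of 6 (174bpm 2/4) — PASS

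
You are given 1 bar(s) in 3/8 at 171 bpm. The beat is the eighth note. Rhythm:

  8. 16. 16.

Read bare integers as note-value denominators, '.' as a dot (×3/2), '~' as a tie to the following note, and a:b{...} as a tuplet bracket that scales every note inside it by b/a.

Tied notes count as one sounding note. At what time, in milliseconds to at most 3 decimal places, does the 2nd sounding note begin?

1. 0.0ms @ 0 + 526.316ms (3/2)
2. 526.316ms @ 3/2 + 263.158ms (3/4)
3. 789.474ms @ 9/4 + 263.158ms (3/4)

note 2 onset = 3/2b = 526.316ms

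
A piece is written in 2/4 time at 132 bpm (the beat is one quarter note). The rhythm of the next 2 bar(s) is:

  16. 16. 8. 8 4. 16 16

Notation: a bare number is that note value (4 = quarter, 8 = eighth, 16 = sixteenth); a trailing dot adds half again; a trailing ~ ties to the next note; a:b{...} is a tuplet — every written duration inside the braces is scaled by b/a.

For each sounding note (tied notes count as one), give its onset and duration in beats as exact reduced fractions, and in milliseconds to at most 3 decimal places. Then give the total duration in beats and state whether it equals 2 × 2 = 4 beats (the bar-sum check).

1) 0.0ms=0b +170.455ms=3/8b
2) 170.455ms=3/8b +170.455ms=3/8b
3) 340.909ms=3/4b +340.909ms=3/4b
4) 681.818ms=3/2b +227.273ms=1/2b
5) 909.091ms=2b +681.818ms=3/2b
6) 1590.909ms=7/2b +113.636ms=1/4b
7) 1704.545ms=15/4b +113.636ms=1/4b
Σ=4b of 4 (132bpm 2/4) — PASS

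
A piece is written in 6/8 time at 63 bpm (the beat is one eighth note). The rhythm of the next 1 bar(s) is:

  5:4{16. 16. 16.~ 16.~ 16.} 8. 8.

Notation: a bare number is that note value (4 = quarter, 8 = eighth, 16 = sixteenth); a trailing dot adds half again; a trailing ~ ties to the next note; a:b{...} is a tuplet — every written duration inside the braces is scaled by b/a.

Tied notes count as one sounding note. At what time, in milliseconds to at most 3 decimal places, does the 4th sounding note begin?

1. 0.0ms @ 0 + 571.429ms (3/5)
2. 571.429ms @ 3/5 + 571.429ms (3/5)
3. 1142.857ms @ 6/5 + 1714.286ms (9/5)
4. 2857.143ms @ 3 + 1428.571ms (3/2)
5. 4285.714ms @ 9/2 + 1428.571ms (3/2)

note 4 onset = 3b = 2857.143ms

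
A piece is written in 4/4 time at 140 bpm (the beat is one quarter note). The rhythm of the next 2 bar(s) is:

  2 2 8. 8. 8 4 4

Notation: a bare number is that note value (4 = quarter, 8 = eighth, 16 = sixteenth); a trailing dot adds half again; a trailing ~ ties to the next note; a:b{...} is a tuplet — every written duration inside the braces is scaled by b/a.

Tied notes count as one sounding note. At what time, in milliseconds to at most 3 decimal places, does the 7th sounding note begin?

note 7 onset = 7b = 3000.0ms

1. 0.0ms @ 0 + 857.143ms (2)
2. 857.143ms @ 2 + 857.143ms (2)
3. 1714.286ms @ 4 + 321.429ms (3/4)
4. 2035.714ms @ 19/4 + 321.429ms (3/4)
5. 2357.143ms @ 11/2 + 214.286ms (1/2)
6. 2571.429ms @ 6 + 428.571ms (1)
7. 3000.0ms @ 7 + 428.571ms (1)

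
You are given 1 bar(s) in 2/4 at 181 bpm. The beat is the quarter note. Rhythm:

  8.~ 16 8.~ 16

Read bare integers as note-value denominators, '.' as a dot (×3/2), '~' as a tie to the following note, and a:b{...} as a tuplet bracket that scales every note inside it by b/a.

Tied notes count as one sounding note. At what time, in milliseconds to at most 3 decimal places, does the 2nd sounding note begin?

note 2 onset = 1b = 331.492ms

1. 0.0ms @ 0 + 331.492ms (1)
2. 331.492ms @ 1 + 331.492ms (1)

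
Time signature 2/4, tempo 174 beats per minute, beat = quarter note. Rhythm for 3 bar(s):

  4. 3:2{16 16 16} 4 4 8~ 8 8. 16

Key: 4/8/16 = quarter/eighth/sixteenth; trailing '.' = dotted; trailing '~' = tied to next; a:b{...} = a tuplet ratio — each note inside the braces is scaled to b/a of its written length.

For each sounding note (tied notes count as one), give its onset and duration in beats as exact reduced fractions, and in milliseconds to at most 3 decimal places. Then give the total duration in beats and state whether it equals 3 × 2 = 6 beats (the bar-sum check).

1) 0.0ms=0b +517.241ms=3/2b
2) 517.241ms=3/2b +57.471ms=1/6b
3) 574.713ms=5/3b +57.471ms=1/6b
4) 632.184ms=11/6b +57.471ms=1/6b
5) 689.655ms=2b +344.828ms=1b
6) 1034.483ms=3b +344.828ms=1b
7) 1379.31ms=4b +344.828ms=1b
8) 1724.138ms=5b +258.621ms=3/4b
9) 1982.759ms=23/4b +86.207ms=1/4b
Σ=6b of 6 (174bpm 2/4) — PASS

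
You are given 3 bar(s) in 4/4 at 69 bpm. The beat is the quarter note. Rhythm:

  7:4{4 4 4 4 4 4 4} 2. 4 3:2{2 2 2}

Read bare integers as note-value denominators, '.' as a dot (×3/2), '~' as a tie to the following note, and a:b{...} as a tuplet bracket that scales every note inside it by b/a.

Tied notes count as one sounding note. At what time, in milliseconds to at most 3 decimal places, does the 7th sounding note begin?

1. 0.0ms @ 0 + 496.894ms (4/7)
2. 496.894ms @ 4/7 + 496.894ms (4/7)
3. 993.789ms @ 8/7 + 496.894ms (4/7)
4. 1490.683ms @ 12/7 + 496.894ms (4/7)
5. 1987.578ms @ 16/7 + 496.894ms (4/7)
6. 2484.472ms @ 20/7 + 496.894ms (4/7)
7. 2981.366ms @ 24/7 + 496.894ms (4/7)
8. 3478.261ms @ 4 + 2608.696ms (3)
9. 6086.957ms @ 7 + 869.565ms (1)
10. 6956.522ms @ 8 + 1159.42ms (4/3)
11. 8115.942ms @ 28/3 + 1159.42ms (4/3)
12. 9275.362ms @ 32/3 + 1159.42ms (4/3)

note 7 onset = 24/7b = 2981.366ms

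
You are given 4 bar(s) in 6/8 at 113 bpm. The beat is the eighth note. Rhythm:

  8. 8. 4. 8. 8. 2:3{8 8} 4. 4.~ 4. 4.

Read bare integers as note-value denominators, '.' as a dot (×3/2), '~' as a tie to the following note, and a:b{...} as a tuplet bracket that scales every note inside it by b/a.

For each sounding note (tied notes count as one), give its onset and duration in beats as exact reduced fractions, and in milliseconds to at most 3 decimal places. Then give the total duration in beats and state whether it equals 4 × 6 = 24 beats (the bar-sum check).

1) 0.0ms=0b +796.46ms=3/2b
2) 796.46ms=3/2b +796.46ms=3/2b
3) 1592.92ms=3b +1592.92ms=3b
4) 3185.841ms=6b +796.46ms=3/2b
5) 3982.301ms=15/2b +796.46ms=3/2b
6) 4778.761ms=9b +796.46ms=3/2b
7) 5575.221ms=21/2b +796.46ms=3/2b
8) 6371.681ms=12b +1592.92ms=3b
9) 7964.602ms=15b +3185.841ms=6b
10) 11150.442ms=21b +1592.92ms=3b
Σ=24b of 24 (113bpm 6/8) — PASS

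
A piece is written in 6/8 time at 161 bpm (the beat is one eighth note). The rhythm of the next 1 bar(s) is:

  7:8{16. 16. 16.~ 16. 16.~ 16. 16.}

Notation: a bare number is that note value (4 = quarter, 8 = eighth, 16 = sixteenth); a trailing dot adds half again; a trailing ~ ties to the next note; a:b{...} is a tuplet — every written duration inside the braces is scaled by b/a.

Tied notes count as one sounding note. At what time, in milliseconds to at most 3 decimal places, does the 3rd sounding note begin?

1. 0.0ms @ 0 + 319.432ms (6/7)
2. 319.432ms @ 6/7 + 319.432ms (6/7)
3. 638.864ms @ 12/7 + 638.864ms (12/7)
4. 1277.728ms @ 24/7 + 638.864ms (12/7)
5. 1916.593ms @ 36/7 + 319.432ms (6/7)

note 3 onset = 12/7b = 638.864ms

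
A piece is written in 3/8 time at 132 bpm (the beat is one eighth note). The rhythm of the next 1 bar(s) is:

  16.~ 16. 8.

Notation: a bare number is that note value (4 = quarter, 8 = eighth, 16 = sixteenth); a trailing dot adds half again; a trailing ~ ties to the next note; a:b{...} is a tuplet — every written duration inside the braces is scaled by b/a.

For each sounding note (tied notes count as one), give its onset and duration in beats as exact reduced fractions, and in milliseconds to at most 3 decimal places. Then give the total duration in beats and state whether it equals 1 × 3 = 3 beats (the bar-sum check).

1) 0.0ms=0b +681.818ms=3/2b
2) 681.818ms=3/2b +681.818ms=3/2b
Σ=3b of 3 (132bpm 3/8) — PASS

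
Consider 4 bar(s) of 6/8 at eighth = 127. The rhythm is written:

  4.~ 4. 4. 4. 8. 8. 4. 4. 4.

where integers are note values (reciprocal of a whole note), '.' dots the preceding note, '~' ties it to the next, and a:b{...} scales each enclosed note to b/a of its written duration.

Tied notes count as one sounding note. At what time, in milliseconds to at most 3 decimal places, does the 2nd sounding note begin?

1. 0.0ms @ 0 + 2834.646ms (6)
2. 2834.646ms @ 6 + 1417.323ms (3)
3. 4251.969ms @ 9 + 1417.323ms (3)
4. 5669.291ms @ 12 + 708.661ms (3/2)
5. 6377.953ms @ 27/2 + 708.661ms (3/2)
6. 7086.614ms @ 15 + 1417.323ms (3)
7. 8503.937ms @ 18 + 1417.323ms (3)
8. 9921.26ms @ 21 + 1417.323ms (3)

note 2 onset = 6b = 2834.646ms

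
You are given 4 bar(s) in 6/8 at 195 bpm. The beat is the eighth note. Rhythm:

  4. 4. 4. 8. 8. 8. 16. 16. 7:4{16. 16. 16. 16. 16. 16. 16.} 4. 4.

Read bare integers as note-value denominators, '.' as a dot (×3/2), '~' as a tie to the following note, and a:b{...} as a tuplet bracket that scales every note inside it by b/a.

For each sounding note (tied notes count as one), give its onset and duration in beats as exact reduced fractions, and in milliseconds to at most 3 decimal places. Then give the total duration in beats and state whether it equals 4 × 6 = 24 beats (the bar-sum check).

1) 0.0ms=0b +923.077ms=3b
2) 923.077ms=3b +923.077ms=3b
3) 1846.154ms=6b +923.077ms=3b
4) 2769.231ms=9b +461.538ms=3/2b
5) 3230.769ms=21/2b +461.538ms=3/2b
6) 3692.308ms=12b +461.538ms=3/2b
7) 4153.846ms=27/2b +230.769ms=3/4b
8) 4384.615ms=57/4b +230.769ms=3/4b
9) 4615.385ms=15b +131.868ms=3/7b
10) 4747.253ms=108/7b +131.868ms=3/7b
11) 4879.121ms=111/7b +131.868ms=3/7b
12) 5010.989ms=114/7b +131.868ms=3/7b
13) 5142.857ms=117/7b +131.868ms=3/7b
14) 5274.725ms=120/7b +131.868ms=3/7b
15) 5406.593ms=123/7b +131.868ms=3/7b
16) 5538.462ms=18b +923.077ms=3b
17) 6461.538ms=21b +923.077ms=3b
Σ=24b of 24 (195bpm 6/8) — PASS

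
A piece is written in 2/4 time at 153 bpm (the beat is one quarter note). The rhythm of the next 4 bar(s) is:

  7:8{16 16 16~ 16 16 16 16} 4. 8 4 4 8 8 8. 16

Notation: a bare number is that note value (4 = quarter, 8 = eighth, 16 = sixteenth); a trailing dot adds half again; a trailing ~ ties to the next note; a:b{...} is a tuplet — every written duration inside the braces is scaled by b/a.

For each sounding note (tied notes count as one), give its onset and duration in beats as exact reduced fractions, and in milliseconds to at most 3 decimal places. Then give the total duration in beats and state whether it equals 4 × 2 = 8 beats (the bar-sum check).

1) 0.0ms=0b +112.045ms=2/7b
2) 112.045ms=2/7b +112.045ms=2/7b
3) 224.09ms=4/7b +224.09ms=4/7b
4) 448.179ms=8/7b +112.045ms=2/7b
5) 560.224ms=10/7b +112.045ms=2/7b
6) 672.269ms=12/7b +112.045ms=2/7b
7) 784.314ms=2b +588.235ms=3/2b
8) 1372.549ms=7/2b +196.078ms=1/2b
9) 1568.627ms=4b +392.157ms=1b
10) 1960.784ms=5b +392.157ms=1b
11) 2352.941ms=6b +196.078ms=1/2b
12) 2549.02ms=13/2b +196.078ms=1/2b
13) 2745.098ms=7b +294.118ms=3/4b
14) 3039.216ms=31/4b +98.039ms=1/4b
Σ=8b of 8 (153bpm 2/4) — PASS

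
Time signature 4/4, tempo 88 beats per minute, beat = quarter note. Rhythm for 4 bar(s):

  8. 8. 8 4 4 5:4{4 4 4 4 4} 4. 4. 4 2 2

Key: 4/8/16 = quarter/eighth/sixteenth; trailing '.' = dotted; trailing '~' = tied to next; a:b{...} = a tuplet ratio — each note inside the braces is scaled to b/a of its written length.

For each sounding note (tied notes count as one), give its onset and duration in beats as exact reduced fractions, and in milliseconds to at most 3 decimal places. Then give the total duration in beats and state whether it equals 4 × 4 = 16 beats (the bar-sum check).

1) 0.0ms=0b +511.364ms=3/4b
2) 511.364ms=3/4b +511.364ms=3/4b
3) 1022.727ms=3/2b +340.909ms=1/2b
4) 1363.636ms=2b +681.818ms=1b
5) 2045.455ms=3b +681.818ms=1b
6) 2727.273ms=4b +545.455ms=4/5b
7) 3272.727ms=24/5b +545.455ms=4/5b
8) 3818.182ms=28/5b +545.455ms=4/5b
9) 4363.636ms=32/5b +545.455ms=4/5b
10) 4909.091ms=36/5b +545.455ms=4/5b
11) 5454.545ms=8b +1022.727ms=3/2b
12) 6477.273ms=19/2b +1022.727ms=3/2b
13) 7500.0ms=11b +681.818ms=1b
14) 8181.818ms=12b +1363.636ms=2b
15) 9545.455ms=14b +1363.636ms=2b
Σ=16b of 16 (88bpm 4/4) — PASS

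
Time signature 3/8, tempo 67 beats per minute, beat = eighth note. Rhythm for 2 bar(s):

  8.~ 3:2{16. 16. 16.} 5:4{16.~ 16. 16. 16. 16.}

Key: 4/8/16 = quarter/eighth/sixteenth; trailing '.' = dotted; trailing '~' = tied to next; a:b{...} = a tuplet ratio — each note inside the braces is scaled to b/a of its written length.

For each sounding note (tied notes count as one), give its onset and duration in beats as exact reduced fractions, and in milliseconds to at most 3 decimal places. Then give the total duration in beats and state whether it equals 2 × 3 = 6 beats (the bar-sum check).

1) 0.0ms=0b +1791.045ms=2b
2) 1791.045ms=2b +447.761ms=1/2b
3) 2238.806ms=5/2b +447.761ms=1/2b
4) 2686.567ms=3b +1074.627ms=6/5b
5) 3761.194ms=21/5b +537.313ms=3/5b
6) 4298.507ms=24/5b +537.313ms=3/5b
7) 4835.821ms=27/5b +537.313ms=3/5b
Σ=6b of 6 (67bpm 3/8) — PASS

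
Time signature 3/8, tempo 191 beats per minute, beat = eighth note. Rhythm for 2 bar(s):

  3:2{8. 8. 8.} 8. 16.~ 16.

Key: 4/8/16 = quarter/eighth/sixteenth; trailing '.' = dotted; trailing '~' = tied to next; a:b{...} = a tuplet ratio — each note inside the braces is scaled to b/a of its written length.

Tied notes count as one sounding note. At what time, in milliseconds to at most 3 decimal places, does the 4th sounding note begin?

1. 0.0ms @ 0 + 314.136ms (1)
2. 314.136ms @ 1 + 314.136ms (1)
3. 628.272ms @ 2 + 314.136ms (1)
4. 942.408ms @ 3 + 471.204ms (3/2)
5. 1413.613ms @ 9/2 + 471.204ms (3/2)

note 4 onset = 3b = 942.408ms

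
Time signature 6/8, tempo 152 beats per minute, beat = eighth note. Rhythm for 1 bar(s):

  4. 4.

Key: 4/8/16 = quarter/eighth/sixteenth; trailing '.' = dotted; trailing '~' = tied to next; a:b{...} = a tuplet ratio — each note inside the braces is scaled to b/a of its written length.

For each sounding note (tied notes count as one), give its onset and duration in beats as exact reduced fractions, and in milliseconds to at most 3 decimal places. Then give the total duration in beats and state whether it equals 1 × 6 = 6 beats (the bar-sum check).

1) 0.0ms=0b +1184.211ms=3b
2) 1184.211ms=3b +1184.211ms=3b
Σ=6b of 6 (152bpm 6/8) — PASS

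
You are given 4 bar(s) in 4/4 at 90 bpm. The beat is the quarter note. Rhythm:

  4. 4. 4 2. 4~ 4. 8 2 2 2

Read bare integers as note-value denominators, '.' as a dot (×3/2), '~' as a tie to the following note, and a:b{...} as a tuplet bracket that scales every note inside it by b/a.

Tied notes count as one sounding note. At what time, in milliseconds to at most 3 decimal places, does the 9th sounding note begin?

1. 0.0ms @ 0 + 1000.0ms (3/2)
2. 1000.0ms @ 3/2 + 1000.0ms (3/2)
3. 2000.0ms @ 3 + 666.667ms (1)
4. 2666.667ms @ 4 + 2000.0ms (3)
5. 4666.667ms @ 7 + 1666.667ms (5/2)
6. 6333.333ms @ 19/2 + 333.333ms (1/2)
7. 6666.667ms @ 10 + 1333.333ms (2)
8. 8000.0ms @ 12 + 1333.333ms (2)
9. 9333.333ms @ 14 + 1333.333ms (2)

note 9 onset = 14b = 9333.333ms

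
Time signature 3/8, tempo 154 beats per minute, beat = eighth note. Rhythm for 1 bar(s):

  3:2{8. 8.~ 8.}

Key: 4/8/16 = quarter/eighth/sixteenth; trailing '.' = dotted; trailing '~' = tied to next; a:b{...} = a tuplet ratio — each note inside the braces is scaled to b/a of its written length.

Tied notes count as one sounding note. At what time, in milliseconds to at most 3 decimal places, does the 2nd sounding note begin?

note 2 onset = 1b = 389.61ms

1. 0.0ms @ 0 + 389.61ms (1)
2. 389.61ms @ 1 + 779.221ms (2)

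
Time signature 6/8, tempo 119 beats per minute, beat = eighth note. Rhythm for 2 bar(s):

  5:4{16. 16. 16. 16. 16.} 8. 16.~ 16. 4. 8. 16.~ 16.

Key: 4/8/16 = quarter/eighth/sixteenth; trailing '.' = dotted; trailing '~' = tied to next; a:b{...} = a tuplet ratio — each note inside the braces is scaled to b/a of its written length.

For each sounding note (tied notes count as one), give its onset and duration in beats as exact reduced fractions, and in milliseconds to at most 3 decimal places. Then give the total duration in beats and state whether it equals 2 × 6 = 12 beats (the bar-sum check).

1) 0.0ms=0b +302.521ms=3/5b
2) 302.521ms=3/5b +302.521ms=3/5b
3) 605.042ms=6/5b +302.521ms=3/5b
4) 907.563ms=9/5b +302.521ms=3/5b
5) 1210.084ms=12/5b +302.521ms=3/5b
6) 1512.605ms=3b +756.303ms=3/2b
7) 2268.908ms=9/2b +756.303ms=3/2b
8) 3025.21ms=6b +1512.605ms=3b
9) 4537.815ms=9b +756.303ms=3/2b
10) 5294.118ms=21/2b +756.303ms=3/2b
Σ=12b of 12 (119bpm 6/8) — PASS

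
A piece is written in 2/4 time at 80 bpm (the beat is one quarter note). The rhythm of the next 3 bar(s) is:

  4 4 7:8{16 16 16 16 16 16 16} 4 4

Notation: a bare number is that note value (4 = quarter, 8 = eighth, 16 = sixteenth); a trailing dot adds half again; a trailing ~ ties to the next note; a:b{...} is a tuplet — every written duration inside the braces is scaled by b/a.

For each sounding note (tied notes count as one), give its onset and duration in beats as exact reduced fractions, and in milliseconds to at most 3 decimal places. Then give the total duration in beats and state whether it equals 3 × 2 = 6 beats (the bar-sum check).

1) 0.0ms=0b +750.0ms=1b
2) 750.0ms=1b +750.0ms=1b
3) 1500.0ms=2b +214.286ms=2/7b
4) 1714.286ms=16/7b +214.286ms=2/7b
5) 1928.571ms=18/7b +214.286ms=2/7b
6) 2142.857ms=20/7b +214.286ms=2/7b
7) 2357.143ms=22/7b +214.286ms=2/7b
8) 2571.429ms=24/7b +214.286ms=2/7b
9) 2785.714ms=26/7b +214.286ms=2/7b
10) 3000.0ms=4b +750.0ms=1b
11) 3750.0ms=5b +750.0ms=1b
Σ=6b of 6 (80bpm 2/4) — PASS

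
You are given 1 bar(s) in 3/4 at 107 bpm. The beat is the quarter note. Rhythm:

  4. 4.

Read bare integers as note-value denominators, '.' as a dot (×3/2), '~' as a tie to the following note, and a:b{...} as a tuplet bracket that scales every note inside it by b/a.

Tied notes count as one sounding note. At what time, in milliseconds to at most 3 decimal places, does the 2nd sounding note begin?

1. 0.0ms @ 0 + 841.121ms (3/2)
2. 841.121ms @ 3/2 + 841.121ms (3/2)

note 2 onset = 3/2b = 841.121ms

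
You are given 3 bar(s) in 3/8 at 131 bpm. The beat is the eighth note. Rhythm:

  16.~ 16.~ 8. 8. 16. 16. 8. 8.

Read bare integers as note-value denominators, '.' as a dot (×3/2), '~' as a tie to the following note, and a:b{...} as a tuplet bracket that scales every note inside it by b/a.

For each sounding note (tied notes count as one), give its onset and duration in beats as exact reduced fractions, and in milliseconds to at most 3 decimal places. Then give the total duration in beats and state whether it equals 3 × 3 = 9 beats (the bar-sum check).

1) 0.0ms=0b +1374.046ms=3b
2) 1374.046ms=3b +687.023ms=3/2b
3) 2061.069ms=9/2b +343.511ms=3/4b
4) 2404.58ms=21/4b +343.511ms=3/4b
5) 2748.092ms=6b +687.023ms=3/2b
6) 3435.115ms=15/2b +687.023ms=3/2b
Σ=9b of 9 (131bpm 3/8) — PASS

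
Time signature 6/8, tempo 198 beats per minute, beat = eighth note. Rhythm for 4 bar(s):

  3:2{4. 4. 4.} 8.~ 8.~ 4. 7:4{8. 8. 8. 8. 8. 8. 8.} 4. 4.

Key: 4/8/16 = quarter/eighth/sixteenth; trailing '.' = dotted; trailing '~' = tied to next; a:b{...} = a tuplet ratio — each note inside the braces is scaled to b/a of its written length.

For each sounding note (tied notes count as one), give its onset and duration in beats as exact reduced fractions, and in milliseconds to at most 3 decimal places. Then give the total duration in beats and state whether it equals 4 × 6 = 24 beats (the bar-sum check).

1) 0.0ms=0b +606.061ms=2b
2) 606.061ms=2b +606.061ms=2b
3) 1212.121ms=4b +606.061ms=2b
4) 1818.182ms=6b +1818.182ms=6b
5) 3636.364ms=12b +259.74ms=6/7b
6) 3896.104ms=90/7b +259.74ms=6/7b
7) 4155.844ms=96/7b +259.74ms=6/7b
8) 4415.584ms=102/7b +259.74ms=6/7b
9) 4675.325ms=108/7b +259.74ms=6/7b
10) 4935.065ms=114/7b +259.74ms=6/7b
11) 5194.805ms=120/7b +259.74ms=6/7b
12) 5454.545ms=18b +909.091ms=3b
13) 6363.636ms=21b +909.091ms=3b
Σ=24b of 24 (198bpm 6/8) — PASS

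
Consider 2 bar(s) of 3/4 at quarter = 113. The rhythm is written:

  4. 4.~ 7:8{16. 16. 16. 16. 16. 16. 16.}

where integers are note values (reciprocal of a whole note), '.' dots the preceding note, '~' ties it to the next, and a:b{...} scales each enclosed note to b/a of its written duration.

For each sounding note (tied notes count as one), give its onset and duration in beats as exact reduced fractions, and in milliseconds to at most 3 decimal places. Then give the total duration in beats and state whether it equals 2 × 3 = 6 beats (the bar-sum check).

1) 0.0ms=0b +796.46ms=3/2b
2) 796.46ms=3/2b +1024.02ms=27/14b
3) 1820.48ms=24/7b +227.56ms=3/7b
4) 2048.04ms=27/7b +227.56ms=3/7b
5) 2275.601ms=30/7b +227.56ms=3/7b
6) 2503.161ms=33/7b +227.56ms=3/7b
7) 2730.721ms=36/7b +227.56ms=3/7b
8) 2958.281ms=39/7b +227.56ms=3/7b
Σ=6b of 6 (113bpm 3/4) — PASS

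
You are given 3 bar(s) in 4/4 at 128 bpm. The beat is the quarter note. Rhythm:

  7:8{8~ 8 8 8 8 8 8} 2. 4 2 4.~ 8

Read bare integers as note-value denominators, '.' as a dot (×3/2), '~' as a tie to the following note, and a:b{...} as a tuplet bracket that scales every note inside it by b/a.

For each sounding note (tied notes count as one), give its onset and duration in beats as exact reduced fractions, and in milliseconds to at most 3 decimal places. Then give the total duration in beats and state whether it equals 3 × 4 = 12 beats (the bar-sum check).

1) 0.0ms=0b +535.714ms=8/7b
2) 535.714ms=8/7b +267.857ms=4/7b
3) 803.571ms=12/7b +267.857ms=4/7b
4) 1071.429ms=16/7b +267.857ms=4/7b
5) 1339.286ms=20/7b +267.857ms=4/7b
6) 1607.143ms=24/7b +267.857ms=4/7b
7) 1875.0ms=4b +1406.25ms=3b
8) 3281.25ms=7b +468.75ms=1b
9) 3750.0ms=8b +937.5ms=2b
10) 4687.5ms=10b +937.5ms=2b
Σ=12b of 12 (128bpm 4/4) — PASS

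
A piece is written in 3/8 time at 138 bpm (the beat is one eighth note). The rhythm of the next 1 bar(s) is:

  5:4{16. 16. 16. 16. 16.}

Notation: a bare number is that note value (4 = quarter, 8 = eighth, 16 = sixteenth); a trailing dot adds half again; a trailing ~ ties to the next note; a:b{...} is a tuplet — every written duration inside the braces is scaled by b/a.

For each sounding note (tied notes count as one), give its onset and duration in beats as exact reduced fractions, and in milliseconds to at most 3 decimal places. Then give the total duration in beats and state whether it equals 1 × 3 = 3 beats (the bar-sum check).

1) 0.0ms=0b +260.87ms=3/5b
2) 260.87ms=3/5b +260.87ms=3/5b
3) 521.739ms=6/5b +260.87ms=3/5b
4) 782.609ms=9/5b +260.87ms=3/5b
5) 1043.478ms=12/5b +260.87ms=3/5b
Σ=3b of 3 (138bpm 3/8) — PASS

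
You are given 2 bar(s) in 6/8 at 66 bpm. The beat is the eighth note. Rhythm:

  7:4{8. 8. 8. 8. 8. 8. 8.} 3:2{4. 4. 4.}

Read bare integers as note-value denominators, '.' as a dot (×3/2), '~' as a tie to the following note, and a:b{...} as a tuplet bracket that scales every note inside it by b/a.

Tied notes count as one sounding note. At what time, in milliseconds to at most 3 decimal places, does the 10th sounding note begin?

1. 0.0ms @ 0 + 779.221ms (6/7)
2. 779.221ms @ 6/7 + 779.221ms (6/7)
3. 1558.442ms @ 12/7 + 779.221ms (6/7)
4. 2337.662ms @ 18/7 + 779.221ms (6/7)
5. 3116.883ms @ 24/7 + 779.221ms (6/7)
6. 3896.104ms @ 30/7 + 779.221ms (6/7)
7. 4675.325ms @ 36/7 + 779.221ms (6/7)
8. 5454.545ms @ 6 + 1818.182ms (2)
9. 7272.727ms @ 8 + 1818.182ms (2)
10. 9090.909ms @ 10 + 1818.182ms (2)

note 10 onset = 10b = 9090.909ms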